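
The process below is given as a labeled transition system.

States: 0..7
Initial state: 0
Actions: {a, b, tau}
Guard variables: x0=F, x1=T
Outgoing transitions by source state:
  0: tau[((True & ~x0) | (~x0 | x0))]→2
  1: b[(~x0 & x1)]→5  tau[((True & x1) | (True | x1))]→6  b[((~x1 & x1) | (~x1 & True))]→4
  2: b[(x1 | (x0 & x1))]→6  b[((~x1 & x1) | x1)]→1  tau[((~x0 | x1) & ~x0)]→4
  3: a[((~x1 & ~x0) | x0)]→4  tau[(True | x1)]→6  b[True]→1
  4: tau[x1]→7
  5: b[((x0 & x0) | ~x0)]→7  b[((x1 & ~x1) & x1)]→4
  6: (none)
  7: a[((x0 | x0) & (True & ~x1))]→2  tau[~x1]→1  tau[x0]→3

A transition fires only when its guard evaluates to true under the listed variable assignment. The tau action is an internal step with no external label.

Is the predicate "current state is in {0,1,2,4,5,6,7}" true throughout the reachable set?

Answer: INVARIANT HOLDS

Trace:
Safe = {0,1,2,4,5,6,7}
R = {0,1,2,4,5,6,7}
  0: ok
  1: ok
  2: ok
  4: ok
  5: ok
  6: ok
  7: ok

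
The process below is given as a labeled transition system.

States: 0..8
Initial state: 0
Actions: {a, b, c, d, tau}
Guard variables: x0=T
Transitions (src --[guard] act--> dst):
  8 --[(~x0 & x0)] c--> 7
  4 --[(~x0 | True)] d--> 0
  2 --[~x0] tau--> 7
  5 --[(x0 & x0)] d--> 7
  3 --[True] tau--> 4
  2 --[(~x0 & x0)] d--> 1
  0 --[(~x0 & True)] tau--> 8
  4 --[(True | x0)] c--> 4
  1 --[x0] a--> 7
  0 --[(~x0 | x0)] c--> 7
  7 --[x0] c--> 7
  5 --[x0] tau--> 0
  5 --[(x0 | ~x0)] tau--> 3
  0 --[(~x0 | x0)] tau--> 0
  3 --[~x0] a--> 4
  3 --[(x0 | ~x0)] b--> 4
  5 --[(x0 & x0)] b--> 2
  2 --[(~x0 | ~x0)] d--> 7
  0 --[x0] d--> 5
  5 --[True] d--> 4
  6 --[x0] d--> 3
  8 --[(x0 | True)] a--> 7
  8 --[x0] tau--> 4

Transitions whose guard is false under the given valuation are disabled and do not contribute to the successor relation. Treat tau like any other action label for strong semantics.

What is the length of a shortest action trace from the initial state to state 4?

Answer: 2

Analysis:
Breadth-first toward 4:
  depth 0: {0}
  depth 1: {5,7}
  depth 2: {2,3,4}
first hit 4 at d=2 via d·d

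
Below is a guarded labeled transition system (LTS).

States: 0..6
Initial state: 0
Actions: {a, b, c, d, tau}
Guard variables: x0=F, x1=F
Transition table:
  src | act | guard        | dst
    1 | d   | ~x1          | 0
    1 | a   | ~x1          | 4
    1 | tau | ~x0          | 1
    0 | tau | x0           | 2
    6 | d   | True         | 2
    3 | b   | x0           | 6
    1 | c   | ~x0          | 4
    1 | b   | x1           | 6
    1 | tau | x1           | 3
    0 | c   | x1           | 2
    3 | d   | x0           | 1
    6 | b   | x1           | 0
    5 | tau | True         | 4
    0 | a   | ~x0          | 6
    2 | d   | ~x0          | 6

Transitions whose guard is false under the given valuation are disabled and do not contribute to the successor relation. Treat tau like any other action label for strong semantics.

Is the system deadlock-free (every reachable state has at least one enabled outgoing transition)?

R = {0,2,6}
  0: a→6  [1 out]
  2: d→6  [1 out]
  6: d→2  [1 out]

Answer: DEADLOCK-FREE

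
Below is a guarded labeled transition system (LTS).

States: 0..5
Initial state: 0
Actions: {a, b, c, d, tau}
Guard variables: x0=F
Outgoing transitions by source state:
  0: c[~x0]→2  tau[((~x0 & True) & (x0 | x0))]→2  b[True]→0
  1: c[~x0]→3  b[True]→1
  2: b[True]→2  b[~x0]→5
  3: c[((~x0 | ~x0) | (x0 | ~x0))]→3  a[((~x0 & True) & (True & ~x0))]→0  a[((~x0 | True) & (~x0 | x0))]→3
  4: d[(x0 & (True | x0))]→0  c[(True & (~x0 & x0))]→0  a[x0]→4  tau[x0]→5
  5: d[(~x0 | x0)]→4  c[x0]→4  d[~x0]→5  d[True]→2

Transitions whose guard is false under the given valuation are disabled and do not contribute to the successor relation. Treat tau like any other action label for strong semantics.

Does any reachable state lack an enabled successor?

R = {0,2,4,5}
  0: b→0  c→2  [2 exit(s)]
  2: b→2  b→5  [2 exit(s)]
  4: ∅  [deadlock]
  5: d→2  d→4  d→5  [3 exit(s)]
Path to 4: c·b·d

Answer: DEADLOCK at state 4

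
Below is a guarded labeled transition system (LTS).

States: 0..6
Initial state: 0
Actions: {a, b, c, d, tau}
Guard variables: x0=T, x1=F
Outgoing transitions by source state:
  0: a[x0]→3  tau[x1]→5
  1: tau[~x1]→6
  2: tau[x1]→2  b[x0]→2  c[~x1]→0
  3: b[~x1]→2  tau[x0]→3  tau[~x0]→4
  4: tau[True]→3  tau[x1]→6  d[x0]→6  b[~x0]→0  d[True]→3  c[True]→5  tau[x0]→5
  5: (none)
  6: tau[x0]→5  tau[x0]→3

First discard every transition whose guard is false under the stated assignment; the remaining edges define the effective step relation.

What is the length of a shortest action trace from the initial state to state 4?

Layered search for 4:
  Layer 0: {0}
  Layer 1: {3}
  Layer 2: {2}
4 never appears.

Answer: UNREACHABLE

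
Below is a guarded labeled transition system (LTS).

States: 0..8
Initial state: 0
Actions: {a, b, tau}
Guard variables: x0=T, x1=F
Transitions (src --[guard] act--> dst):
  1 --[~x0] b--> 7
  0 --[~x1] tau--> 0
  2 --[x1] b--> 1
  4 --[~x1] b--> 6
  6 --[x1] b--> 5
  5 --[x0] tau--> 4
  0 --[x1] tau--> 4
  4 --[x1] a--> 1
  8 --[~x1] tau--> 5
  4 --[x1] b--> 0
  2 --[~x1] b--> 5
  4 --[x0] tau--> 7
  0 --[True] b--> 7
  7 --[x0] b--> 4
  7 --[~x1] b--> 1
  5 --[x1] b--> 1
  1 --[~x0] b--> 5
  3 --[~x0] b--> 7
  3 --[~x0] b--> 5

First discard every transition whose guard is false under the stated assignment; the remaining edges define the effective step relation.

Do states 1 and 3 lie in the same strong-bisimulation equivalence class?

Answer: BISIMILAR

Analysis:
Refine partition for ~:
  π0 = {{0,1,2,3,4,5,6,7,8}}
  π1 = {{0,4},{1,3,6},{2,7},{5,8}}
  π2 = {{0},{1,3,6},{2},{4},{5},{7},{8}}
stable after 3 split(s): 7 block(s)
class of 1: {1,3,6}; class of 3: {1,3,6}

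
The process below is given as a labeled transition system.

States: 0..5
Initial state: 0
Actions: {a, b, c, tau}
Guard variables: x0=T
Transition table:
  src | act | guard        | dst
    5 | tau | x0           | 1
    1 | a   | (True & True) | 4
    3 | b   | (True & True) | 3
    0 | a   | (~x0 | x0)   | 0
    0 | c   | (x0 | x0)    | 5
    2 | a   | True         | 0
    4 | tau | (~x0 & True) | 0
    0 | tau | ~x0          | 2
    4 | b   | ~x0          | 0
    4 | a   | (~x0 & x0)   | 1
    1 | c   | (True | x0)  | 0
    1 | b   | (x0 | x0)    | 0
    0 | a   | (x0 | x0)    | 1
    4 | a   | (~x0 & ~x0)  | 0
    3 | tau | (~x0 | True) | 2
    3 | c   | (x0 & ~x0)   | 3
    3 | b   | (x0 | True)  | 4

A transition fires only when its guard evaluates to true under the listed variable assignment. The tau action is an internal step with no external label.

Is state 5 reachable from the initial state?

After dropping false guards: 11 live edges.
L0 = {0}
L1 = {1,5}  cumulative {0,1,5}
L2 = {4}  cumulative {0,1,4,5}
R = {0,1,4,5}
Path to 5: c

Answer: REACHABLE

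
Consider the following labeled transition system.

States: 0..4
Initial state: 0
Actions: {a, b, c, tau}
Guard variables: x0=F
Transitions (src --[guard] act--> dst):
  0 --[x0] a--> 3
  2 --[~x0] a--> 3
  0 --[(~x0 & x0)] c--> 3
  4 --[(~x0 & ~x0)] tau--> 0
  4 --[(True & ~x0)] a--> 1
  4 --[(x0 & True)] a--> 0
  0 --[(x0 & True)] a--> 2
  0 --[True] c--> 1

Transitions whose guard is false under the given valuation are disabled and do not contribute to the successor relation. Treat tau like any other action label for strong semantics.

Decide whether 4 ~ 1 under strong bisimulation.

Answer: NOT BISIMILAR

Trace:
Refine partition for ~:
  P[0] = {{0,1,2,3,4}}
  P[1] = {{0},{1,3},{2},{4}}
4 equivalence class(es) (converged in 2)
[4]={4}  [1]={1,3}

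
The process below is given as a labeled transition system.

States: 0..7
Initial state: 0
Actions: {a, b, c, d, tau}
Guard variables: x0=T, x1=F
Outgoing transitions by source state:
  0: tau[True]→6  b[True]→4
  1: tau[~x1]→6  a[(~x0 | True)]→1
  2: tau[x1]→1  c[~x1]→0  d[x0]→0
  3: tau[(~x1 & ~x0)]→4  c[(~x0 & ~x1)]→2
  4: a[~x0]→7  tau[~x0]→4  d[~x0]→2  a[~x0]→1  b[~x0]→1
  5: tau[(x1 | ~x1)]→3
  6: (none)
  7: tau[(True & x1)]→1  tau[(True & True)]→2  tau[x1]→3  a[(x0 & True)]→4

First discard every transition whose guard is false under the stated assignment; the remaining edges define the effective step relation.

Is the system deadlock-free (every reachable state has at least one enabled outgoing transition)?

R = {0,4,6}
  0: b→4  tau→6  [2 out]
  4: ∅  [deadlock]
  6: ∅  [deadlock]
Path to 4: b

Answer: DEADLOCK at state 4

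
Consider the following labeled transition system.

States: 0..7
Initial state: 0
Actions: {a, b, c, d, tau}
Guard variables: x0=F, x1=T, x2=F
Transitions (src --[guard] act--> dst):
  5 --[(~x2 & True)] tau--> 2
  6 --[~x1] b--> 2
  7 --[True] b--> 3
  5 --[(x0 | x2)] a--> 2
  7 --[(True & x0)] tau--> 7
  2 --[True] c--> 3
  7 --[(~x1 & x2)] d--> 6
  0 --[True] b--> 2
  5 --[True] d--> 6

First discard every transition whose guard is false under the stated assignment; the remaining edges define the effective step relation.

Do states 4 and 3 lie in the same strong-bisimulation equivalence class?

Answer: BISIMILAR

Working:
Bisimulation quotient by refinement:
  π0 = {{0,1,2,3,4,5,6,7}}
  π1 = {{0,7},{1,3,4,6},{2},{5}}
  π2 = {{0},{1,3,4,6},{2},{5},{7}}
5 equivalence class(es) (converged in 3)
4∈{1,3,4,6}, 3∈{1,3,4,6}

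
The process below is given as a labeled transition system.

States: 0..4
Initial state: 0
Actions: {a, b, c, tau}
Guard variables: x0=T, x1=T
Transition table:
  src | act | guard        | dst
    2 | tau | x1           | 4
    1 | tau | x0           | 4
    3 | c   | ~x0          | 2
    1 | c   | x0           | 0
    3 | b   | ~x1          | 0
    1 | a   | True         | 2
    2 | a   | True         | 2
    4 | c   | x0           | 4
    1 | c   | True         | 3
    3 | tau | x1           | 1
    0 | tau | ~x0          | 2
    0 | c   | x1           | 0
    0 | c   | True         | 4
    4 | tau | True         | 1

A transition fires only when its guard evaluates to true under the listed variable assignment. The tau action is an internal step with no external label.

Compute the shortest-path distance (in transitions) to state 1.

Breadth-first toward 1:
  depth 0: {0}
  depth 1: {4}
  depth 2: {1}
1 enters at depth 2; path c·tau

Answer: 2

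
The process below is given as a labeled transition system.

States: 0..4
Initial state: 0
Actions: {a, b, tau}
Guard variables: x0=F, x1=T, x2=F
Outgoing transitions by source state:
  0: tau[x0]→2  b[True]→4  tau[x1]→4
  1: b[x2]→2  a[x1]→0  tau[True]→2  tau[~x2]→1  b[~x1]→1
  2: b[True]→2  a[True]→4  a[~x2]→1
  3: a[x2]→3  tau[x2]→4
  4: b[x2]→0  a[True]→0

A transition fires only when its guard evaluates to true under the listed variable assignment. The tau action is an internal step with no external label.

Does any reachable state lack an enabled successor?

Answer: DEADLOCK-FREE

Working:
Reach set: {0,4}
  0: b→4  tau→4  [2 out]
  4: a→0  [1 out]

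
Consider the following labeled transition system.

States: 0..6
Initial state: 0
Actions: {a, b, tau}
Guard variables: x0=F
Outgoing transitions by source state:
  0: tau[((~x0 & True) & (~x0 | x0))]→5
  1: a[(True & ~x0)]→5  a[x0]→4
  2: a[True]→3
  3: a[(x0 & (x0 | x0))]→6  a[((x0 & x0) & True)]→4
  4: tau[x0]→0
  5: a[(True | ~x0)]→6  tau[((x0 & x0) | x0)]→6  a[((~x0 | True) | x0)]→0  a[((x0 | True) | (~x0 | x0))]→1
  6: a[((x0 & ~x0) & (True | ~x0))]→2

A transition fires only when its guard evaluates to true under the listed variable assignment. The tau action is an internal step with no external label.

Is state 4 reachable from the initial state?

Answer: UNREACHABLE

Working:
After dropping false guards: 6 live edges.
depth 0: {0}
depth 1: {5}  cumulative {0,5}
depth 2: {1,6}  cumulative {0,1,5,6}
Reach set: {0,1,5,6}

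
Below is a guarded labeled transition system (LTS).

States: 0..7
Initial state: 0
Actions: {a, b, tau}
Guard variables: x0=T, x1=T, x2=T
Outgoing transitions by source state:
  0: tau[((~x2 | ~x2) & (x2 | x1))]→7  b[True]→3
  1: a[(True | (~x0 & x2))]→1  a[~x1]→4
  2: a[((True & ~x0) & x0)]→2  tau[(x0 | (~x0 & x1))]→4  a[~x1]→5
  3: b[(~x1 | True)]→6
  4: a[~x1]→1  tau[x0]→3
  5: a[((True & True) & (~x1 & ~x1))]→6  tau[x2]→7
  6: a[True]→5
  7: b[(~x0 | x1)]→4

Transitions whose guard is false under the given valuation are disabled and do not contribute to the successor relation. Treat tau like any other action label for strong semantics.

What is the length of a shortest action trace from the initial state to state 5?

BFS to 5:
  L0 = {0}
  L1 = {3}
  L2 = {6}
  L3 = {5}
5 enters at depth 3; path b·b·a

Answer: 3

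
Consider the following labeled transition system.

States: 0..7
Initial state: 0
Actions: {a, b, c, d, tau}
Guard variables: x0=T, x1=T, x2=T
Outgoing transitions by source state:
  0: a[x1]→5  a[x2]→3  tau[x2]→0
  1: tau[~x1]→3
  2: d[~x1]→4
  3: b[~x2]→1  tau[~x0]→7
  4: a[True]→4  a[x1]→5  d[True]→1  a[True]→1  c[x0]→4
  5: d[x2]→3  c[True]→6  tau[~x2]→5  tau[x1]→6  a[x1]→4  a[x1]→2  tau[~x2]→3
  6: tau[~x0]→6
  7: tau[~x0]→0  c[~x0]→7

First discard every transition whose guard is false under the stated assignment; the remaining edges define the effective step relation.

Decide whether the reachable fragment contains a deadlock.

Answer: DEADLOCK at state 1

Working:
R = {0,1,2,3,4,5,6}
  0: a→3  a→5  tau→0  [deg 3]
  1: ∅  [deadlock]
  2: ∅  [deadlock]
  3: ∅  [deadlock]
  4: a→1  a→4  a→5  c→4  d→1  [deg 5]
  5: a→2  a→4  c→6  d→3  tau→6  [deg 5]
  6: ∅  [deadlock]
Path to 1: a·a·a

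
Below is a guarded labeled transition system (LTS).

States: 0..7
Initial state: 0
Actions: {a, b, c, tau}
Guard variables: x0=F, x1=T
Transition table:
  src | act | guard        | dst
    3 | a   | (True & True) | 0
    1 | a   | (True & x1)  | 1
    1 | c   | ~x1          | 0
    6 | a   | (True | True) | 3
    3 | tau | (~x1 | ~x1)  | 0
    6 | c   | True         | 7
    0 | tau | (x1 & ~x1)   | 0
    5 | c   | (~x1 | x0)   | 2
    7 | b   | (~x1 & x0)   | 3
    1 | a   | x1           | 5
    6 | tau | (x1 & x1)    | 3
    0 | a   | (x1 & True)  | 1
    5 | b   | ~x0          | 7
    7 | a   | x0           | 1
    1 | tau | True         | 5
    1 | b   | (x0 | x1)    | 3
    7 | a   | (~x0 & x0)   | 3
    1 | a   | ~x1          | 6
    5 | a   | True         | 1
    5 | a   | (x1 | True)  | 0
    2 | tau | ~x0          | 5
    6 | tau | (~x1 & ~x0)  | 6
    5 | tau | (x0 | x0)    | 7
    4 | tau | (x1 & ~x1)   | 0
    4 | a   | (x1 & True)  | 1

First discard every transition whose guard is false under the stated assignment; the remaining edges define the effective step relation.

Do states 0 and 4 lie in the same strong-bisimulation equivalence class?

Answer: BISIMILAR

Analysis:
Compute ~ classes (split until stable):
  π0 = {{0,1,2,3,4,5,6,7}}
  π1 = {{0,3,4},{1},{2},{5},{6},{7}}
  π2 = {{0,4},{1},{2},{3},{5},{6},{7}}
Fixed point at round 3; 7 class(es).
[0]={0,4}  [4]={0,4}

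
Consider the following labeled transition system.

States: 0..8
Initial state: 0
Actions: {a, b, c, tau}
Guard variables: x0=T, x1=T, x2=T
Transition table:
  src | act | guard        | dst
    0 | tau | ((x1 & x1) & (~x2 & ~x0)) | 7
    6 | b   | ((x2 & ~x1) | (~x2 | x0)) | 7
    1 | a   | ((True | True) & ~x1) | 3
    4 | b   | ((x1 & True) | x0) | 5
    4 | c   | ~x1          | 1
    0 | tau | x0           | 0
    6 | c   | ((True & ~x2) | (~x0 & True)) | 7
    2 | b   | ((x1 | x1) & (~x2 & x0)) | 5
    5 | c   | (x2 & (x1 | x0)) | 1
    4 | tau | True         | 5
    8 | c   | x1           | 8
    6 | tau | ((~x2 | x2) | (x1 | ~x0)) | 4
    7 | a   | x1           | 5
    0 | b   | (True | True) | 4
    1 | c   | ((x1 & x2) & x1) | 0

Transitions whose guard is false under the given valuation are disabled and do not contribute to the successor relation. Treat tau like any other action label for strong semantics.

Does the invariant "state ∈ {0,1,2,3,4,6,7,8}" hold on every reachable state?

Inv-set: {0,1,2,3,4,6,7,8}
Reachable = {0,1,4,5}
  0: ok
  1: ok
  4: ok
  5: VIOLATES
witness against invariant: b·b → 5

Answer: INVARIANT VIOLATED at state 5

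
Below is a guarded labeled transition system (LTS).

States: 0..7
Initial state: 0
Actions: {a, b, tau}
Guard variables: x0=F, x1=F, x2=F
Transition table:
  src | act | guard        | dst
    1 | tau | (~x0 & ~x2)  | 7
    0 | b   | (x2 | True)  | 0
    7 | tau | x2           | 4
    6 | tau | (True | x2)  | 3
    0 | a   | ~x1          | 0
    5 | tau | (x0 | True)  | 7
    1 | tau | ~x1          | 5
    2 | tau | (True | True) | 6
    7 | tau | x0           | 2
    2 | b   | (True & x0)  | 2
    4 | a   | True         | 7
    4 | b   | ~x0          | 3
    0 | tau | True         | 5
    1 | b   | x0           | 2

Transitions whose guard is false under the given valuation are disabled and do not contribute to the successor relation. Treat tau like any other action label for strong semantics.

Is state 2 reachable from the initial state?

Answer: UNREACHABLE

Trace:
Guard filter leaves 10 enabled edge(s).
Layer 0: {0}
Layer 1: {5}  cumulative {0,5}
Layer 2: {7}  cumulative {0,5,7}
Reachable = {0,5,7}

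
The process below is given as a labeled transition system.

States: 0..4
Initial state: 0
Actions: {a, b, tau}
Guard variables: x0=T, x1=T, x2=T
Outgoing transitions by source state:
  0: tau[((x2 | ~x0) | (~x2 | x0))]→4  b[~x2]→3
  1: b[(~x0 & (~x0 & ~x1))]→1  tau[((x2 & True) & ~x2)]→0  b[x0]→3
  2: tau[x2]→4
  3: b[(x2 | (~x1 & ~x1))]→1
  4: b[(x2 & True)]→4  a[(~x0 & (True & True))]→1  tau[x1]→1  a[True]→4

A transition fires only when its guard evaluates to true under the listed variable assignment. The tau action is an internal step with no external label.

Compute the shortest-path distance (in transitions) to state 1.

Breadth-first toward 1:
  Layer 0: {0}
  Layer 1: {4}
  Layer 2: {1}
depth(1)=2, e.g. tau·tau

Answer: 2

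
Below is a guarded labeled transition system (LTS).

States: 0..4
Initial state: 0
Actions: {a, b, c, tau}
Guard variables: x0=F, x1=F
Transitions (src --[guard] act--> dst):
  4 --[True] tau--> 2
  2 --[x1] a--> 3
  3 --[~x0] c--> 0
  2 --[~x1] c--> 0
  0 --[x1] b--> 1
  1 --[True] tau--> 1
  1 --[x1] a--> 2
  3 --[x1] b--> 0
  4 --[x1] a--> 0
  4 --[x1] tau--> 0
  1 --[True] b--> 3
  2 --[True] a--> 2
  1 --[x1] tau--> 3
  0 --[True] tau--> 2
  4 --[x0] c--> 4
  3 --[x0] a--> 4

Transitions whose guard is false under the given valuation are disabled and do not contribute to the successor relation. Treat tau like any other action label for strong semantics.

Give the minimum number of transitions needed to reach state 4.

Breadth-first toward 4:
  depth 0: {0}
  depth 1: {2}
4 never appears.

Answer: UNREACHABLE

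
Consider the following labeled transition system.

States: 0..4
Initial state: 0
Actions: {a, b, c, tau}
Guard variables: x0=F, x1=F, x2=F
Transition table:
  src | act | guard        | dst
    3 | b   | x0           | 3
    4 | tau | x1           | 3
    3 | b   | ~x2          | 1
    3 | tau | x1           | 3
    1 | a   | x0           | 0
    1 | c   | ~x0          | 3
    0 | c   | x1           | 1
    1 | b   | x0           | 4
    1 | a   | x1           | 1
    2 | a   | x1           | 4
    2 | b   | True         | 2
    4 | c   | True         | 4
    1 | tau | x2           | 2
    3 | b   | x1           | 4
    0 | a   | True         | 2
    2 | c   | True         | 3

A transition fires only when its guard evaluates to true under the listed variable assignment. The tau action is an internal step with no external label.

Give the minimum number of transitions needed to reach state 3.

BFS to 3:
  L0 = {0}
  L1 = {2}
  L2 = {3}
3 enters at depth 2; path a·c

Answer: 2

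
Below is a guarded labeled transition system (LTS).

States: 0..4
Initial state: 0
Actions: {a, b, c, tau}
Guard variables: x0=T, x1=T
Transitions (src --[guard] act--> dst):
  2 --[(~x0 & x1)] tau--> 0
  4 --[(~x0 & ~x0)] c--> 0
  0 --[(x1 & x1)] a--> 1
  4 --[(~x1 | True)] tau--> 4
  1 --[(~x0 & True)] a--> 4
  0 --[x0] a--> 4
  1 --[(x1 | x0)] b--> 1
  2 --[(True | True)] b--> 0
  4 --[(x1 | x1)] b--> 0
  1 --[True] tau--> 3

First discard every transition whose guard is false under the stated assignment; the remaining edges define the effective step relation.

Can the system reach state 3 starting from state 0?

Answer: REACHABLE

Trace:
Guard filter leaves 7 enabled edge(s).
Layer 0: {0}
Layer 1: {1,4}  now seen {0,1,4}
Layer 2: {3}  now seen {0,1,3,4}
Reach set: {0,1,3,4}
trace reaching 3: a·tau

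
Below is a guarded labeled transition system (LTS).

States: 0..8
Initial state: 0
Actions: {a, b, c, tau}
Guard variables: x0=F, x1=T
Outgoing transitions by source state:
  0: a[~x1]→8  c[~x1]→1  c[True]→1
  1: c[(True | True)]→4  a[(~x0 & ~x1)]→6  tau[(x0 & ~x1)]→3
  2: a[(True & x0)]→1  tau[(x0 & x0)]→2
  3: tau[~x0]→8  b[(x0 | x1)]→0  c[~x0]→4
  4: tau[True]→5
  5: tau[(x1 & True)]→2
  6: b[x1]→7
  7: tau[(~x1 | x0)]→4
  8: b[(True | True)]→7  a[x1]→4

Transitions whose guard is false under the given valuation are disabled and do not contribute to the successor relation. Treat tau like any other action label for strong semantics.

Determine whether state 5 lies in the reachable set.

10 transition(s) survive guard evaluation.
Layer 0: {0}
Layer 1: {1}  now seen {0,1}
Layer 2: {4}  now seen {0,1,4}
Layer 3: {5}  now seen {0,1,4,5}
Layer 4: {2}  now seen {0,1,2,4,5}
Reachable = {0,1,2,4,5}
trace reaching 5: c·c·tau

Answer: REACHABLE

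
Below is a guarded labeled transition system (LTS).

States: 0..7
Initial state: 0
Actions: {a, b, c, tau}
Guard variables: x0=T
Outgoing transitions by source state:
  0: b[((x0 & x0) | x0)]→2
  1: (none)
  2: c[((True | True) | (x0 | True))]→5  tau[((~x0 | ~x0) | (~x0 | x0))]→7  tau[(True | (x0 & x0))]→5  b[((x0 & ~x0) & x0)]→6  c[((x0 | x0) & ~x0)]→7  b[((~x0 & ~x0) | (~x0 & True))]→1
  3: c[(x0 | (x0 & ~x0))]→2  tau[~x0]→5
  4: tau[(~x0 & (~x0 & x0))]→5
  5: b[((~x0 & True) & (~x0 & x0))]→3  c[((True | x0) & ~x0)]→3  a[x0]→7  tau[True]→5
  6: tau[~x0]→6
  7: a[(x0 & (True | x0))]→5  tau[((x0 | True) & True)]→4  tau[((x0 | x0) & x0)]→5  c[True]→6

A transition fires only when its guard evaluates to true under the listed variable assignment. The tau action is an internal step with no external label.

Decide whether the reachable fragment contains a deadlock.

Answer: DEADLOCK at state 4

Trace:
R = {0,2,4,5,6,7}
  0: b→2  [1 out]
  2: c→5  tau→5  tau→7  [3 out]
  4: ∅  [no exit]
  5: a→7  tau→5  [2 out]
  6: ∅  [no exit]
  7: a→5  c→6  tau→4  tau→5  [4 out]
trace reaching 4: b·tau·tau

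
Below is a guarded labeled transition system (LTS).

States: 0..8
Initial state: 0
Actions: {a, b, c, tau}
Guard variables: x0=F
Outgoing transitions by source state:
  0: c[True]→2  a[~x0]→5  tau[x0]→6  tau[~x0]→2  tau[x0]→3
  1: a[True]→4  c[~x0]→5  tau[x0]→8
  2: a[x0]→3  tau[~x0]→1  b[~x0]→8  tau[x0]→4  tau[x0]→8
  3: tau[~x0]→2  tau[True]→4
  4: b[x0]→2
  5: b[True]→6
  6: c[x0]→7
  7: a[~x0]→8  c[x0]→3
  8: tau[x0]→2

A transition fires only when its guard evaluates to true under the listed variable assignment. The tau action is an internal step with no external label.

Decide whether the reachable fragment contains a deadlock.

Reach set: {0,1,2,4,5,6,8}
  0: a→5  c→2  tau→2  [deg 3]
  1: a→4  c→5  [deg 2]
  2: b→8  tau→1  [deg 2]
  4: ∅  [deadlock]
  5: b→6  [deg 1]
  6: ∅  [deadlock]
  8: ∅  [deadlock]
trace reaching 4: c·tau·a

Answer: DEADLOCK at state 4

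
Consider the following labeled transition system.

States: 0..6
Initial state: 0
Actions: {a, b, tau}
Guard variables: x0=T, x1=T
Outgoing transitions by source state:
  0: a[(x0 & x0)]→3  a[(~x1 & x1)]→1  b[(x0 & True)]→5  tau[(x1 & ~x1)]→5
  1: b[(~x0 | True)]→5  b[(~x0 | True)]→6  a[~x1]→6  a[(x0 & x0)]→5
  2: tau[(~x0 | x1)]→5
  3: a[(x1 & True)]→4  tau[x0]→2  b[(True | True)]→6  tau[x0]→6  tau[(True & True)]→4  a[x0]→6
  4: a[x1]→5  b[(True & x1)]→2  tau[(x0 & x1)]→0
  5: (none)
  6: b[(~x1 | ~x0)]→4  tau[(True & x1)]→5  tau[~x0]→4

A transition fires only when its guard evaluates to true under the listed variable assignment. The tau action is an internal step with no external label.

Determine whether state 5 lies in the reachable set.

16 transition(s) survive guard evaluation.
depth 0: {0}
depth 1: {3,5}  now seen {0,3,5}
depth 2: {2,4,6}  now seen {0,2,3,4,5,6}
Reachable = {0,2,3,4,5,6}
witness 5: b

Answer: REACHABLE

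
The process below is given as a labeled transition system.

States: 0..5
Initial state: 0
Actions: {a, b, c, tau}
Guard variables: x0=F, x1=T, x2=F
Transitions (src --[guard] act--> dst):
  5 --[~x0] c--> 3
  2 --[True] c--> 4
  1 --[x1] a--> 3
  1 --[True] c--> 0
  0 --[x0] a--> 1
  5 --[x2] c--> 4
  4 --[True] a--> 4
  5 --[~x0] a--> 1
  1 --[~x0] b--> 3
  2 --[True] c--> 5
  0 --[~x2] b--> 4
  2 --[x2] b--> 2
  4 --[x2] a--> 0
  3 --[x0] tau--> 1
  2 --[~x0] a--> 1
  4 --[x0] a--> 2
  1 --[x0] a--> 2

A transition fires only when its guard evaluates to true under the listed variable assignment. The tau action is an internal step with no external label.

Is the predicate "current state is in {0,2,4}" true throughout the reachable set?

Allowed set {0,2,4}
Reachable = {0,4}
  0: safe
  4: safe

Answer: INVARIANT HOLDS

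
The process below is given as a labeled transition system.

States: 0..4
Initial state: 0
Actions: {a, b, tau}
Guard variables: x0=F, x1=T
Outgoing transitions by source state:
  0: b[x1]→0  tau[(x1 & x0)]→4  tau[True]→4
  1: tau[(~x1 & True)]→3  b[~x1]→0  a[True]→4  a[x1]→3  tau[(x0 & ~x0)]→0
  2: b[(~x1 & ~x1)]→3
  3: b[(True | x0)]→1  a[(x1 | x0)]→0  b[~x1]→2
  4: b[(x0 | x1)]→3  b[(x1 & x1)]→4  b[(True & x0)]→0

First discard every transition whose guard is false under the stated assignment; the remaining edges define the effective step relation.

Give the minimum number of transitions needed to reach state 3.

BFS to 3:
  depth 0: {0}
  depth 1: {4}
  depth 2: {3}
3 enters at depth 2; path tau·b

Answer: 2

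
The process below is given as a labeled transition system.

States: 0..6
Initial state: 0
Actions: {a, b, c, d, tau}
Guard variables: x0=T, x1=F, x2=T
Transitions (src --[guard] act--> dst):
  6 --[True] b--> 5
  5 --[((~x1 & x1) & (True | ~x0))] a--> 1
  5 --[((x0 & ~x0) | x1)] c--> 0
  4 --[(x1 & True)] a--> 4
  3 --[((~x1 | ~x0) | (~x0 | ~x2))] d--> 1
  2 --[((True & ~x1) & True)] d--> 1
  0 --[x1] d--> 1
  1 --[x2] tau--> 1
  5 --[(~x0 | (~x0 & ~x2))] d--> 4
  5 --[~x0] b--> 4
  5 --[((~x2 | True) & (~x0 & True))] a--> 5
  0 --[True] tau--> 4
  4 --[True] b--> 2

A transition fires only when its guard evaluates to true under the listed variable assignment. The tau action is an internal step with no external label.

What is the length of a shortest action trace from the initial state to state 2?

Answer: 2

Analysis:
Breadth-first toward 2:
  L0 = {0}
  L1 = {4}
  L2 = {2}
2 enters at depth 2; path tau·b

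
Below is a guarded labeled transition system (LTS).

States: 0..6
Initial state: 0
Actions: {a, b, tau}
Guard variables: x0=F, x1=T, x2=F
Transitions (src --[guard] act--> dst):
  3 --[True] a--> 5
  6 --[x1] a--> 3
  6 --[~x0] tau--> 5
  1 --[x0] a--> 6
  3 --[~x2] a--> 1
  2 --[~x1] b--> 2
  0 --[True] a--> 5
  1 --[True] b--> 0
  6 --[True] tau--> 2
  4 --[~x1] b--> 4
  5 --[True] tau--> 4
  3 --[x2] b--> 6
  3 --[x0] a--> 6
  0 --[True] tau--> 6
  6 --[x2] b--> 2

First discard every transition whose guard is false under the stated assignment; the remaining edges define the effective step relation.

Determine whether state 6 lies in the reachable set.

Answer: REACHABLE

Trace:
Guard filter leaves 9 enabled edge(s).
Layer 0: {0}
Layer 1: {5,6}  total {0,5,6}
Layer 2: {2,3,4}  total {0,2,3,4,5,6}
Layer 3: {1}  total {0,1,2,3,4,5,6}
R = {0,1,2,3,4,5,6}
witness 6: tau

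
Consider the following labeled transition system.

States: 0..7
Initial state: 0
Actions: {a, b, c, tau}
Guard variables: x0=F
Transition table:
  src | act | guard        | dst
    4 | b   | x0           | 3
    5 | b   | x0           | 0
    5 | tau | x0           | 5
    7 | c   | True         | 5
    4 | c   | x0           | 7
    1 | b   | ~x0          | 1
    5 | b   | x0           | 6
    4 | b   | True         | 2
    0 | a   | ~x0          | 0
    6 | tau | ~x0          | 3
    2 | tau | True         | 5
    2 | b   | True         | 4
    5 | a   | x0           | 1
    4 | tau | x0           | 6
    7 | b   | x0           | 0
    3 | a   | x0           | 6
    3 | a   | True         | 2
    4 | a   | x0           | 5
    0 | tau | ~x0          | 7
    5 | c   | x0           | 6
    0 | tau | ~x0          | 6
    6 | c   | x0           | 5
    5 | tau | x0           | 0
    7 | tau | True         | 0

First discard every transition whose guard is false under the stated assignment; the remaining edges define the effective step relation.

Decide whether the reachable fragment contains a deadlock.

R = {0,2,3,4,5,6,7}
  0: a→0  tau→6  tau→7  [deg 3]
  2: b→4  tau→5  [deg 2]
  3: a→2  [deg 1]
  4: b→2  [deg 1]
  5: ∅  [no exit]
  6: tau→3  [deg 1]
  7: c→5  tau→0  [deg 2]
witness 5: tau·c

Answer: DEADLOCK at state 5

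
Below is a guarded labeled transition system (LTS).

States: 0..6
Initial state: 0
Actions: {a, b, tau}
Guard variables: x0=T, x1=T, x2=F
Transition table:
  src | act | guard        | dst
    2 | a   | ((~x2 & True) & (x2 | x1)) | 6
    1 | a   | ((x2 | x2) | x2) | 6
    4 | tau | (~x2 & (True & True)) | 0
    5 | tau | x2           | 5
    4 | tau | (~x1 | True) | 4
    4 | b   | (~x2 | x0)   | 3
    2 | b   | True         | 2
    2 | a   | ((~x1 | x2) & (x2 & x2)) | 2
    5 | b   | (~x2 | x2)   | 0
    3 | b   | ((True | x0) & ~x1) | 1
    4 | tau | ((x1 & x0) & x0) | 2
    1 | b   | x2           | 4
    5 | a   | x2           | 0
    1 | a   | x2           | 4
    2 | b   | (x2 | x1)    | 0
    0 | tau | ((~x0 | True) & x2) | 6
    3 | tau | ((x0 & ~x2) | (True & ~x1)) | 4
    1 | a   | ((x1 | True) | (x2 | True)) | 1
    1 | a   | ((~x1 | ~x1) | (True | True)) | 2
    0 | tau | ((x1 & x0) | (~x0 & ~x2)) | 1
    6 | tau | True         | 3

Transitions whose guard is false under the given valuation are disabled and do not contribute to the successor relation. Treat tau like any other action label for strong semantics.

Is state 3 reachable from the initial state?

Guard filter leaves 13 enabled edge(s).
depth 0: {0}
depth 1: {1}  cumulative {0,1}
depth 2: {2}  cumulative {0,1,2}
depth 3: {6}  cumulative {0,1,2,6}
depth 4: {3}  cumulative {0,1,2,3,6}
depth 5: {4}  cumulative {0,1,2,3,4,6}
Reach set: {0,1,2,3,4,6}
Path to 3: tau·a·a·tau

Answer: REACHABLE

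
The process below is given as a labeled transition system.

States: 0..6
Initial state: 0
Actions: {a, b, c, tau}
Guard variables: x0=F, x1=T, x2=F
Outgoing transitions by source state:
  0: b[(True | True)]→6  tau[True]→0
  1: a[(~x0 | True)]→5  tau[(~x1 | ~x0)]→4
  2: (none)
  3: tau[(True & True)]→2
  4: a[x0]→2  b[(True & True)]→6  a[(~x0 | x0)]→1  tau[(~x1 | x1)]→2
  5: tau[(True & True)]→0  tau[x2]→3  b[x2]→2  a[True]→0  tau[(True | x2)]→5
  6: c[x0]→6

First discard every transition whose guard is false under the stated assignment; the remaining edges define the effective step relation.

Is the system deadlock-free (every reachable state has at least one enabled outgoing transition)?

Answer: DEADLOCK at state 6

Analysis:
Reachable = {0,6}
  0: b→6  tau→0  [2 out]
  6: ∅  [no exit]
Path to 6: b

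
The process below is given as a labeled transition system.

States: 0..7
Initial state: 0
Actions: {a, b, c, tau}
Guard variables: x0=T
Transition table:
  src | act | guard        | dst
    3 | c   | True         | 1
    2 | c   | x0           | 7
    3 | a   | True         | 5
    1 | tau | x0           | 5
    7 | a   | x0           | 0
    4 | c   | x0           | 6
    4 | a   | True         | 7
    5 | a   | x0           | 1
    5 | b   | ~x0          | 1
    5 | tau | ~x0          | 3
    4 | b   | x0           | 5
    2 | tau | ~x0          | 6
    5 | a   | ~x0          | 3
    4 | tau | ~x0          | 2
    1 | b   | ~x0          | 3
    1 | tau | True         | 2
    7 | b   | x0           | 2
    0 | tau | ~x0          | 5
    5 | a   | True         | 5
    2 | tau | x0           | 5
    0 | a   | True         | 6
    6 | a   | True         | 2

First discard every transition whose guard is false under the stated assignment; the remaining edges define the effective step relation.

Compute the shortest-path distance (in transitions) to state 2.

Breadth-first toward 2:
  L0 = {0}
  L1 = {6}
  L2 = {2}
depth(2)=2, e.g. a·a

Answer: 2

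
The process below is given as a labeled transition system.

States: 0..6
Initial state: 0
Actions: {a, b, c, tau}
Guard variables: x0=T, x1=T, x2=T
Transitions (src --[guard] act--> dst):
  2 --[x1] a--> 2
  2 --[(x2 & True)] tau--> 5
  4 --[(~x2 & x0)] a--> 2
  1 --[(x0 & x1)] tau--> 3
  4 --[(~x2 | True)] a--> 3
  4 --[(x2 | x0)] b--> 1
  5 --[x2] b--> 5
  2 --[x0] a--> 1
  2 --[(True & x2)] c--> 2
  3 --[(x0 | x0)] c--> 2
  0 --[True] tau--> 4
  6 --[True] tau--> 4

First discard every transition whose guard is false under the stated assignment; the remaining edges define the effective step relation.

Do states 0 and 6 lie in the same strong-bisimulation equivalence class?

Answer: BISIMILAR

Analysis:
Bisimulation quotient by refinement:
  P[0] = {{0,1,2,3,4,5,6}}
  P[1] = {{0,1,6},{2},{3},{4},{5}}
  P[2] = {{0,6},{1},{2},{3},{4},{5}}
Fixed point at round 3; 6 class(es).
[0]={0,6}  [6]={0,6}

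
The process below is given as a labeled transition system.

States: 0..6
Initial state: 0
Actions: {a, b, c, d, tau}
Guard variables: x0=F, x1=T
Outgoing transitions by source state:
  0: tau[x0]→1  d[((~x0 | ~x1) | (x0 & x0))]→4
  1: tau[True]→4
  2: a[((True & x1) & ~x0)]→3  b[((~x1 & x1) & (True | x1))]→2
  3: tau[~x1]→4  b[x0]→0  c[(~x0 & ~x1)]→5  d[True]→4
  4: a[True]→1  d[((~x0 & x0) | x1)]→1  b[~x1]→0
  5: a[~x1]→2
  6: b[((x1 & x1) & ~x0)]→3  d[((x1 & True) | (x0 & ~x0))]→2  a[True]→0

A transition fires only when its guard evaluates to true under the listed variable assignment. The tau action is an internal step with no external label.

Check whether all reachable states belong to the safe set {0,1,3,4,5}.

Answer: INVARIANT HOLDS

Trace:
Safe = {0,1,3,4,5}
Reach set: {0,1,4}
  0: ✓
  1: ✓
  4: ✓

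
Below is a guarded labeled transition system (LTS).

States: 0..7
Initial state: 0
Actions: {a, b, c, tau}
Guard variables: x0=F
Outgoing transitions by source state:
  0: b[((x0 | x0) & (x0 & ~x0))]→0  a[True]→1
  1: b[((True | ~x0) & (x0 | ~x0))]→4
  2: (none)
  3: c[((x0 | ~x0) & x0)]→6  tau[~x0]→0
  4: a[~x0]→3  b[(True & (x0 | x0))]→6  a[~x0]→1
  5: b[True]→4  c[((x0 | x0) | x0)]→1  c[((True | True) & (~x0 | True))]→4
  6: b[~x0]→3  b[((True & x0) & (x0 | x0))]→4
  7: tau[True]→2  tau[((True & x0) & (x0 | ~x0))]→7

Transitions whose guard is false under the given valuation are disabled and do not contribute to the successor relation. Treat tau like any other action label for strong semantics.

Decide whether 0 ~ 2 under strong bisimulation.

Answer: NOT BISIMILAR

Working:
Bisimulation quotient by refinement:
  π0 = {{0,1,2,3,4,5,6,7}}
  π1 = {{0,4},{1,6},{2},{3,7},{5}}
  π2 = {{0},{1},{2},{3},{4},{5},{6},{7}}
stable after 3 split(s): 8 block(s)
class of 0: {0}; class of 2: {2}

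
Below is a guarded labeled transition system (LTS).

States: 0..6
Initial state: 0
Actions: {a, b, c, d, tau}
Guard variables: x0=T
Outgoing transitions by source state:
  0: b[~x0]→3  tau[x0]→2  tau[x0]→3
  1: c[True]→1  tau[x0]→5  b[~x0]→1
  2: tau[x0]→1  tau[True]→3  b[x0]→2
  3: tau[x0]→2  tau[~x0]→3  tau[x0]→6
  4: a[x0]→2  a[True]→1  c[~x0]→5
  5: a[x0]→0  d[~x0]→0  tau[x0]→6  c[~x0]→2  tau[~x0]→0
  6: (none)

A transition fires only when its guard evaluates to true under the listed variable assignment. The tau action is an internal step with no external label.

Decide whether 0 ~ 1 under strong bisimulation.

Answer: NOT BISIMILAR

Working:
Refine partition for ~:
  π0 = {{0,1,2,3,4,5,6}}
  π1 = {{0,3},{1},{2},{4},{5},{6}}
  π2 = {{0},{1},{2},{3},{4},{5},{6}}
stable after 3 split(s): 7 block(s)
class of 0: {0}; class of 1: {1}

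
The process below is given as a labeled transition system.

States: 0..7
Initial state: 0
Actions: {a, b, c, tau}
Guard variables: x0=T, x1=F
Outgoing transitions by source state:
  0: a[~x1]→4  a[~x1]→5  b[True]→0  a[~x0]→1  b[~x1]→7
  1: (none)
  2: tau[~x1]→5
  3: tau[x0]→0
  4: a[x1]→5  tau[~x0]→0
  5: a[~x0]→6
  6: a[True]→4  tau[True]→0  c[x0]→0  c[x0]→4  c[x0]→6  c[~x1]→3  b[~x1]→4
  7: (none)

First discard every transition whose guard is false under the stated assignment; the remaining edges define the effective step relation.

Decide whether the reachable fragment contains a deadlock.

Reach set: {0,4,5,7}
  0: a→4  a→5  b→0  b→7  [deg 4]
  4: ∅  [STUCK]
  5: ∅  [STUCK]
  7: ∅  [STUCK]
witness 4: a

Answer: DEADLOCK at state 4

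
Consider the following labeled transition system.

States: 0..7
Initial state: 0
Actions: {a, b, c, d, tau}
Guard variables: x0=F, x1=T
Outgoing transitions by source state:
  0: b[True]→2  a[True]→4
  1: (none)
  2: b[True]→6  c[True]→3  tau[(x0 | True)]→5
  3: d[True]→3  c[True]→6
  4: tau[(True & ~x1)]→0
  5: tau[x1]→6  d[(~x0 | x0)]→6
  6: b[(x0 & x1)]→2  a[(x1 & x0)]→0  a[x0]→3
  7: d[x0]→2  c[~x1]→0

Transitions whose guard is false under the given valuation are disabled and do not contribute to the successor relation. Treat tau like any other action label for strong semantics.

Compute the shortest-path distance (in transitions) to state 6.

BFS to 6:
  L0 = {0}
  L1 = {2,4}
  L2 = {3,5,6}
first hit 6 at d=2 via b·b

Answer: 2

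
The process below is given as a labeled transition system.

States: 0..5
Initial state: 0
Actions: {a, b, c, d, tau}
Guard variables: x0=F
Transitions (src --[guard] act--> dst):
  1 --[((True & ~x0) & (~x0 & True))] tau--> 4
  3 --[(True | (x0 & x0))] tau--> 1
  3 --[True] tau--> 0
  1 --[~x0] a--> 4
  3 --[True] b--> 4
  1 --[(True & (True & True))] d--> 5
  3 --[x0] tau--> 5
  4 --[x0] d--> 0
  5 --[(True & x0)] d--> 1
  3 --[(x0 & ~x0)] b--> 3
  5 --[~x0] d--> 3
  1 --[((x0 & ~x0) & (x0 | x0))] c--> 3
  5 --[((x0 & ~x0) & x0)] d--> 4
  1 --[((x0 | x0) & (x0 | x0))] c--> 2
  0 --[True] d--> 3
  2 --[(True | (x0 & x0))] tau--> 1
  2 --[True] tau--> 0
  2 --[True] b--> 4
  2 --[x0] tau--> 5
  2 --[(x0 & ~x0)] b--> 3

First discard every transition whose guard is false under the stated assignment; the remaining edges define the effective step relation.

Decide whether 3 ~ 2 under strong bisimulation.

Refine partition for ~:
  P[0] = {{0,1,2,3,4,5}}
  P[1] = {{0,5},{1},{2,3},{4}}
Fixed point at round 2; 4 class(es).
class of 3: {2,3}; class of 2: {2,3}

Answer: BISIMILAR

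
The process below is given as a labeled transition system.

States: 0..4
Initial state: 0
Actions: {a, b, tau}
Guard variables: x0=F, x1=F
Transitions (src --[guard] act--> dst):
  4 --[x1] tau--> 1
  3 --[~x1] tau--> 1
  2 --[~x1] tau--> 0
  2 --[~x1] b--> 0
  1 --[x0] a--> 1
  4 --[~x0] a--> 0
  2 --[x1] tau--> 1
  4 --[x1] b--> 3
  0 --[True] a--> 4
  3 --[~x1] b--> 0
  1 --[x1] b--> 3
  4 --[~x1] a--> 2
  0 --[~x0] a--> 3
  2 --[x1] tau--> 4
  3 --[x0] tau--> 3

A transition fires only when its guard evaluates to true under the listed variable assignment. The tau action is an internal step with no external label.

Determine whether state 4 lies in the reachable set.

Answer: REACHABLE

Analysis:
Guard filter leaves 8 enabled edge(s).
Layer 0: {0}
Layer 1: {3,4}  total {0,3,4}
Layer 2: {1,2}  total {0,1,2,3,4}
Reach set: {0,1,2,3,4}
Path to 4: a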